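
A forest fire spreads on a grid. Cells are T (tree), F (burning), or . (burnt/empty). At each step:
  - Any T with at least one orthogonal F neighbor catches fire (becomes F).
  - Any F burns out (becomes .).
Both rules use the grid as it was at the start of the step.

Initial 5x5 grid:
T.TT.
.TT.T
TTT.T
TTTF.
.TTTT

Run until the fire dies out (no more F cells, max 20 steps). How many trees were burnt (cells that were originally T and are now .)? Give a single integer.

Step 1: +2 fires, +1 burnt (F count now 2)
Step 2: +4 fires, +2 burnt (F count now 4)
Step 3: +4 fires, +4 burnt (F count now 4)
Step 4: +3 fires, +4 burnt (F count now 3)
Step 5: +1 fires, +3 burnt (F count now 1)
Step 6: +0 fires, +1 burnt (F count now 0)
Fire out after step 6
Initially T: 17, now '.': 22
Total burnt (originally-T cells now '.'): 14

Answer: 14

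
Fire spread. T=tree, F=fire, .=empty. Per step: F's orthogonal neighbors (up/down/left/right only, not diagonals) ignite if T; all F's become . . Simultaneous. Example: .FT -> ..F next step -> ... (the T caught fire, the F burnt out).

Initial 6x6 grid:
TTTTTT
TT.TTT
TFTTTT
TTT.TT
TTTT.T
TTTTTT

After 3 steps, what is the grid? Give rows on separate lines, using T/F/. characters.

Step 1: 4 trees catch fire, 1 burn out
  TTTTTT
  TF.TTT
  F.FTTT
  TFT.TT
  TTTT.T
  TTTTTT
Step 2: 6 trees catch fire, 4 burn out
  TFTTTT
  F..TTT
  ...FTT
  F.F.TT
  TFTT.T
  TTTTTT
Step 3: 7 trees catch fire, 6 burn out
  F.FTTT
  ...FTT
  ....FT
  ....TT
  F.FT.T
  TFTTTT

F.FTTT
...FTT
....FT
....TT
F.FT.T
TFTTTT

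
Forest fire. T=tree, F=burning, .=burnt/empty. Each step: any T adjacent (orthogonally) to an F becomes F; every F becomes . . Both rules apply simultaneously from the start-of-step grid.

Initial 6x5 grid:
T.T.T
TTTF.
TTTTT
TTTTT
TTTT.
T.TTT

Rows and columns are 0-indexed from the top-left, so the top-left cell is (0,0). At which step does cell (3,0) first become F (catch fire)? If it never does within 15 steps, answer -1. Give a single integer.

Step 1: cell (3,0)='T' (+2 fires, +1 burnt)
Step 2: cell (3,0)='T' (+5 fires, +2 burnt)
Step 3: cell (3,0)='T' (+5 fires, +5 burnt)
Step 4: cell (3,0)='T' (+5 fires, +5 burnt)
Step 5: cell (3,0)='F' (+4 fires, +5 burnt)
  -> target ignites at step 5
Step 6: cell (3,0)='.' (+1 fires, +4 burnt)
Step 7: cell (3,0)='.' (+1 fires, +1 burnt)
Step 8: cell (3,0)='.' (+0 fires, +1 burnt)
  fire out at step 8

5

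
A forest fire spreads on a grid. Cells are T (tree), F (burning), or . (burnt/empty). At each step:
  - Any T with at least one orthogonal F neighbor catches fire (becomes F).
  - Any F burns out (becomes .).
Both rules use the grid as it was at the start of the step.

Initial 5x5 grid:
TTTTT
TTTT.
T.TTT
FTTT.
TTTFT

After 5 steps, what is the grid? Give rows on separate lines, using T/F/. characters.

Step 1: 6 trees catch fire, 2 burn out
  TTTTT
  TTTT.
  F.TTT
  .FTF.
  FTF.F
Step 2: 4 trees catch fire, 6 burn out
  TTTTT
  FTTT.
  ..TFT
  ..F..
  .F...
Step 3: 5 trees catch fire, 4 burn out
  FTTTT
  .FTF.
  ..F.F
  .....
  .....
Step 4: 3 trees catch fire, 5 burn out
  .FTFT
  ..F..
  .....
  .....
  .....
Step 5: 2 trees catch fire, 3 burn out
  ..F.F
  .....
  .....
  .....
  .....

..F.F
.....
.....
.....
.....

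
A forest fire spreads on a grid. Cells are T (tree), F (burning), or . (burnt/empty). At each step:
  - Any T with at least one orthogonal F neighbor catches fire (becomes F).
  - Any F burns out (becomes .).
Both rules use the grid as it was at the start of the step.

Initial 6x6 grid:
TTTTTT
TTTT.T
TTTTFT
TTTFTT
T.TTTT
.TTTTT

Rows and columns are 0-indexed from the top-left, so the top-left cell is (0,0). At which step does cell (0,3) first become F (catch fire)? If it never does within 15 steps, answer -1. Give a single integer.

Step 1: cell (0,3)='T' (+5 fires, +2 burnt)
Step 2: cell (0,3)='T' (+8 fires, +5 burnt)
Step 3: cell (0,3)='F' (+8 fires, +8 burnt)
  -> target ignites at step 3
Step 4: cell (0,3)='.' (+7 fires, +8 burnt)
Step 5: cell (0,3)='.' (+2 fires, +7 burnt)
Step 6: cell (0,3)='.' (+1 fires, +2 burnt)
Step 7: cell (0,3)='.' (+0 fires, +1 burnt)
  fire out at step 7

3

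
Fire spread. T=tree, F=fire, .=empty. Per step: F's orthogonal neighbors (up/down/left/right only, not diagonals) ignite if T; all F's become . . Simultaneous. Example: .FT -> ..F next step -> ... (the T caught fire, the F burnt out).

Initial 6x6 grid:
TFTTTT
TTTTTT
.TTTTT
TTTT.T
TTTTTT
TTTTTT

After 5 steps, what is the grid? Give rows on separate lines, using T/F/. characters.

Step 1: 3 trees catch fire, 1 burn out
  F.FTTT
  TFTTTT
  .TTTTT
  TTTT.T
  TTTTTT
  TTTTTT
Step 2: 4 trees catch fire, 3 burn out
  ...FTT
  F.FTTT
  .FTTTT
  TTTT.T
  TTTTTT
  TTTTTT
Step 3: 4 trees catch fire, 4 burn out
  ....FT
  ...FTT
  ..FTTT
  TFTT.T
  TTTTTT
  TTTTTT
Step 4: 6 trees catch fire, 4 burn out
  .....F
  ....FT
  ...FTT
  F.FT.T
  TFTTTT
  TTTTTT
Step 5: 6 trees catch fire, 6 burn out
  ......
  .....F
  ....FT
  ...F.T
  F.FTTT
  TFTTTT

......
.....F
....FT
...F.T
F.FTTT
TFTTTT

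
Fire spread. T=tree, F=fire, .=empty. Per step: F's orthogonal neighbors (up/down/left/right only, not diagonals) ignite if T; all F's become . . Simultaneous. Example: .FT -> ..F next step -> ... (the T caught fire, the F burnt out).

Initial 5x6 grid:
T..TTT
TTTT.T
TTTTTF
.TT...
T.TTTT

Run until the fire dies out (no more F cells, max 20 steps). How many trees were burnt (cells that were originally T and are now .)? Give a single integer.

Step 1: +2 fires, +1 burnt (F count now 2)
Step 2: +2 fires, +2 burnt (F count now 2)
Step 3: +3 fires, +2 burnt (F count now 3)
Step 4: +4 fires, +3 burnt (F count now 4)
Step 5: +4 fires, +4 burnt (F count now 4)
Step 6: +2 fires, +4 burnt (F count now 2)
Step 7: +2 fires, +2 burnt (F count now 2)
Step 8: +1 fires, +2 burnt (F count now 1)
Step 9: +0 fires, +1 burnt (F count now 0)
Fire out after step 9
Initially T: 21, now '.': 29
Total burnt (originally-T cells now '.'): 20

Answer: 20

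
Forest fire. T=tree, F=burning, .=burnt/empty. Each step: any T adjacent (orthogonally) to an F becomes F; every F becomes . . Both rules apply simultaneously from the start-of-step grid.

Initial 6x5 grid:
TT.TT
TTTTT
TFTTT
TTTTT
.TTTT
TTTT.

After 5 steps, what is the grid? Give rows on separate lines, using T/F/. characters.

Step 1: 4 trees catch fire, 1 burn out
  TT.TT
  TFTTT
  F.FTT
  TFTTT
  .TTTT
  TTTT.
Step 2: 7 trees catch fire, 4 burn out
  TF.TT
  F.FTT
  ...FT
  F.FTT
  .FTTT
  TTTT.
Step 3: 6 trees catch fire, 7 burn out
  F..TT
  ...FT
  ....F
  ...FT
  ..FTT
  TFTT.
Step 4: 6 trees catch fire, 6 burn out
  ...FT
  ....F
  .....
  ....F
  ...FT
  F.FT.
Step 5: 3 trees catch fire, 6 burn out
  ....F
  .....
  .....
  .....
  ....F
  ...F.

....F
.....
.....
.....
....F
...F.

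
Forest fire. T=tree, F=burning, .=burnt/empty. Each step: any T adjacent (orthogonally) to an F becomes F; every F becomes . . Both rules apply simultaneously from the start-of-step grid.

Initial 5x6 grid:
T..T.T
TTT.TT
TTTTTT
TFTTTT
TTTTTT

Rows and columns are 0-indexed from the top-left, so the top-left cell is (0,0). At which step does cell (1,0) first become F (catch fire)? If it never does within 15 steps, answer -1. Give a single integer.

Step 1: cell (1,0)='T' (+4 fires, +1 burnt)
Step 2: cell (1,0)='T' (+6 fires, +4 burnt)
Step 3: cell (1,0)='F' (+5 fires, +6 burnt)
  -> target ignites at step 3
Step 4: cell (1,0)='.' (+4 fires, +5 burnt)
Step 5: cell (1,0)='.' (+3 fires, +4 burnt)
Step 6: cell (1,0)='.' (+1 fires, +3 burnt)
Step 7: cell (1,0)='.' (+1 fires, +1 burnt)
Step 8: cell (1,0)='.' (+0 fires, +1 burnt)
  fire out at step 8

3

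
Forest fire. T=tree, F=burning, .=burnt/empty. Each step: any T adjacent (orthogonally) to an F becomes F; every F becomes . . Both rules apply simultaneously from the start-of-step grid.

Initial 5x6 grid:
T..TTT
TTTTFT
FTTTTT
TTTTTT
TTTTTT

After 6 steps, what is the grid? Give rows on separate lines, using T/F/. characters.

Step 1: 7 trees catch fire, 2 burn out
  T..TFT
  FTTF.F
  .FTTFT
  FTTTTT
  TTTTTT
Step 2: 11 trees catch fire, 7 burn out
  F..F.F
  .FF...
  ..FF.F
  .FTTFT
  FTTTTT
Step 3: 5 trees catch fire, 11 burn out
  ......
  ......
  ......
  ..FF.F
  .FTTFT
Step 4: 3 trees catch fire, 5 burn out
  ......
  ......
  ......
  ......
  ..FF.F
Step 5: 0 trees catch fire, 3 burn out
  ......
  ......
  ......
  ......
  ......
Step 6: 0 trees catch fire, 0 burn out
  ......
  ......
  ......
  ......
  ......

......
......
......
......
......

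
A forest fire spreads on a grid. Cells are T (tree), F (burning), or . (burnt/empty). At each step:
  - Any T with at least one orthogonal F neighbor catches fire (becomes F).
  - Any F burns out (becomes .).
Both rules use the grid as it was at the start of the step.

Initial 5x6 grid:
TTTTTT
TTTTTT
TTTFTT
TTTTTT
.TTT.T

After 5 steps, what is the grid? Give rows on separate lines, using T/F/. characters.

Step 1: 4 trees catch fire, 1 burn out
  TTTTTT
  TTTFTT
  TTF.FT
  TTTFTT
  .TTT.T
Step 2: 8 trees catch fire, 4 burn out
  TTTFTT
  TTF.FT
  TF...F
  TTF.FT
  .TTF.T
Step 3: 8 trees catch fire, 8 burn out
  TTF.FT
  TF...F
  F.....
  TF...F
  .TF..T
Step 4: 6 trees catch fire, 8 burn out
  TF...F
  F.....
  ......
  F.....
  .F...F
Step 5: 1 trees catch fire, 6 burn out
  F.....
  ......
  ......
  ......
  ......

F.....
......
......
......
......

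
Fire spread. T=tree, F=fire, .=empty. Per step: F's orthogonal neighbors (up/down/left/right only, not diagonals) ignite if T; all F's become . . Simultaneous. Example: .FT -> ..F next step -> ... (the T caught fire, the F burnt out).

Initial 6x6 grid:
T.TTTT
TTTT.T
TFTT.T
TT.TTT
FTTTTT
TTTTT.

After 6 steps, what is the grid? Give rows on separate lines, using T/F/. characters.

Step 1: 7 trees catch fire, 2 burn out
  T.TTTT
  TFTT.T
  F.FT.T
  FF.TTT
  .FTTTT
  FTTTT.
Step 2: 5 trees catch fire, 7 burn out
  T.TTTT
  F.FT.T
  ...F.T
  ...TTT
  ..FTTT
  .FTTT.
Step 3: 6 trees catch fire, 5 burn out
  F.FTTT
  ...F.T
  .....T
  ...FTT
  ...FTT
  ..FTT.
Step 4: 4 trees catch fire, 6 burn out
  ...FTT
  .....T
  .....T
  ....FT
  ....FT
  ...FT.
Step 5: 4 trees catch fire, 4 burn out
  ....FT
  .....T
  .....T
  .....F
  .....F
  ....F.
Step 6: 2 trees catch fire, 4 burn out
  .....F
  .....T
  .....F
  ......
  ......
  ......

.....F
.....T
.....F
......
......
......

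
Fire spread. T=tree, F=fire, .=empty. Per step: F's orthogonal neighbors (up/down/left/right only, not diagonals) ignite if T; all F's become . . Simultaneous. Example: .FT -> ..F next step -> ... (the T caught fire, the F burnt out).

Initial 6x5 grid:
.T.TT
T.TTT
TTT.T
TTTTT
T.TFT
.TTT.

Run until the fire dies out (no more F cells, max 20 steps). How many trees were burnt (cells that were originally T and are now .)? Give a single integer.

Answer: 21

Derivation:
Step 1: +4 fires, +1 burnt (F count now 4)
Step 2: +3 fires, +4 burnt (F count now 3)
Step 3: +4 fires, +3 burnt (F count now 4)
Step 4: +4 fires, +4 burnt (F count now 4)
Step 5: +4 fires, +4 burnt (F count now 4)
Step 6: +2 fires, +4 burnt (F count now 2)
Step 7: +0 fires, +2 burnt (F count now 0)
Fire out after step 7
Initially T: 22, now '.': 29
Total burnt (originally-T cells now '.'): 21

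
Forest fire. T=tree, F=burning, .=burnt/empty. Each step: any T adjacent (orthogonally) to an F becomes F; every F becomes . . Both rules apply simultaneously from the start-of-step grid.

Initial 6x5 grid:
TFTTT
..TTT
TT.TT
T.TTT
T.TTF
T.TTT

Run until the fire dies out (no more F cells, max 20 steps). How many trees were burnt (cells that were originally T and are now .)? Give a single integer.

Answer: 17

Derivation:
Step 1: +5 fires, +2 burnt (F count now 5)
Step 2: +6 fires, +5 burnt (F count now 6)
Step 3: +6 fires, +6 burnt (F count now 6)
Step 4: +0 fires, +6 burnt (F count now 0)
Fire out after step 4
Initially T: 22, now '.': 25
Total burnt (originally-T cells now '.'): 17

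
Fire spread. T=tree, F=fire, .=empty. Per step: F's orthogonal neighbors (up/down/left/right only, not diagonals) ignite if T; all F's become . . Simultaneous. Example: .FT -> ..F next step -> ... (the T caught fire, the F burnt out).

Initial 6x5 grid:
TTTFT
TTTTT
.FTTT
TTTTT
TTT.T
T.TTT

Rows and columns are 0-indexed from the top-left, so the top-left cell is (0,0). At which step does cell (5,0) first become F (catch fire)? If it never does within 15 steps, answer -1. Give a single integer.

Step 1: cell (5,0)='T' (+6 fires, +2 burnt)
Step 2: cell (5,0)='T' (+8 fires, +6 burnt)
Step 3: cell (5,0)='T' (+5 fires, +8 burnt)
Step 4: cell (5,0)='F' (+3 fires, +5 burnt)
  -> target ignites at step 4
Step 5: cell (5,0)='.' (+2 fires, +3 burnt)
Step 6: cell (5,0)='.' (+1 fires, +2 burnt)
Step 7: cell (5,0)='.' (+0 fires, +1 burnt)
  fire out at step 7

4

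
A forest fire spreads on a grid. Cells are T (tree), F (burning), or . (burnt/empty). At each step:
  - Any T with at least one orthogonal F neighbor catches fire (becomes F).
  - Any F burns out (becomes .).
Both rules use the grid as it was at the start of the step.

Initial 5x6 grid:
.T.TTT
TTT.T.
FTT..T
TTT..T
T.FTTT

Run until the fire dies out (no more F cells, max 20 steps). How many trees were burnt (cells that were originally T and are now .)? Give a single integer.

Step 1: +5 fires, +2 burnt (F count now 5)
Step 2: +5 fires, +5 burnt (F count now 5)
Step 3: +3 fires, +5 burnt (F count now 3)
Step 4: +1 fires, +3 burnt (F count now 1)
Step 5: +1 fires, +1 burnt (F count now 1)
Step 6: +0 fires, +1 burnt (F count now 0)
Fire out after step 6
Initially T: 19, now '.': 26
Total burnt (originally-T cells now '.'): 15

Answer: 15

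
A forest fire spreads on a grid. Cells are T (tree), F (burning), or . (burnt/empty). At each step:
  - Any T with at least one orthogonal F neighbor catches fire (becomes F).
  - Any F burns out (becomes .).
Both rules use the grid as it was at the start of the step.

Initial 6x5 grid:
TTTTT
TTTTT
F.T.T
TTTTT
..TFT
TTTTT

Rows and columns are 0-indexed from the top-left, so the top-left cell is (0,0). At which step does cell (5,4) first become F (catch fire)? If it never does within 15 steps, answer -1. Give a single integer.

Step 1: cell (5,4)='T' (+6 fires, +2 burnt)
Step 2: cell (5,4)='F' (+7 fires, +6 burnt)
  -> target ignites at step 2
Step 3: cell (5,4)='.' (+5 fires, +7 burnt)
Step 4: cell (5,4)='.' (+4 fires, +5 burnt)
Step 5: cell (5,4)='.' (+2 fires, +4 burnt)
Step 6: cell (5,4)='.' (+0 fires, +2 burnt)
  fire out at step 6

2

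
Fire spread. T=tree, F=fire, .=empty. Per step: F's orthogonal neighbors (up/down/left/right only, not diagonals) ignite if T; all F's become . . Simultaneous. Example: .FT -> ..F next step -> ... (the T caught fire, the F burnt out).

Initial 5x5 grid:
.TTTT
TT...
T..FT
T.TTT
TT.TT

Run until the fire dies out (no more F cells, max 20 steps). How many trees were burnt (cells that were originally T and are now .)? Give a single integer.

Answer: 6

Derivation:
Step 1: +2 fires, +1 burnt (F count now 2)
Step 2: +3 fires, +2 burnt (F count now 3)
Step 3: +1 fires, +3 burnt (F count now 1)
Step 4: +0 fires, +1 burnt (F count now 0)
Fire out after step 4
Initially T: 16, now '.': 15
Total burnt (originally-T cells now '.'): 6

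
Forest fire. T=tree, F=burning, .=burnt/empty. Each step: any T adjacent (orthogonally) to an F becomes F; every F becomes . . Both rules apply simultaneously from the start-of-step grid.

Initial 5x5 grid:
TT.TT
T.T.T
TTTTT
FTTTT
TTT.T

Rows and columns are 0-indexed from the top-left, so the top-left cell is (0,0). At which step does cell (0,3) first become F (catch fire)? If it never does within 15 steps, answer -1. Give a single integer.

Step 1: cell (0,3)='T' (+3 fires, +1 burnt)
Step 2: cell (0,3)='T' (+4 fires, +3 burnt)
Step 3: cell (0,3)='T' (+4 fires, +4 burnt)
Step 4: cell (0,3)='T' (+4 fires, +4 burnt)
Step 5: cell (0,3)='T' (+2 fires, +4 burnt)
Step 6: cell (0,3)='T' (+1 fires, +2 burnt)
Step 7: cell (0,3)='T' (+1 fires, +1 burnt)
Step 8: cell (0,3)='F' (+1 fires, +1 burnt)
  -> target ignites at step 8
Step 9: cell (0,3)='.' (+0 fires, +1 burnt)
  fire out at step 9

8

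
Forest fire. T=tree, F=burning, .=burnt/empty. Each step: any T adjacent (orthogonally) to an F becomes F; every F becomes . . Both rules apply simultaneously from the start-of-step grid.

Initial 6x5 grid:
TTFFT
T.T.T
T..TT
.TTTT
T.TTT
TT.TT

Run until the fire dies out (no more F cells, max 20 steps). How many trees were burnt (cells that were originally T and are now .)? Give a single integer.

Step 1: +3 fires, +2 burnt (F count now 3)
Step 2: +2 fires, +3 burnt (F count now 2)
Step 3: +2 fires, +2 burnt (F count now 2)
Step 4: +3 fires, +2 burnt (F count now 3)
Step 5: +2 fires, +3 burnt (F count now 2)
Step 6: +3 fires, +2 burnt (F count now 3)
Step 7: +3 fires, +3 burnt (F count now 3)
Step 8: +0 fires, +3 burnt (F count now 0)
Fire out after step 8
Initially T: 21, now '.': 27
Total burnt (originally-T cells now '.'): 18

Answer: 18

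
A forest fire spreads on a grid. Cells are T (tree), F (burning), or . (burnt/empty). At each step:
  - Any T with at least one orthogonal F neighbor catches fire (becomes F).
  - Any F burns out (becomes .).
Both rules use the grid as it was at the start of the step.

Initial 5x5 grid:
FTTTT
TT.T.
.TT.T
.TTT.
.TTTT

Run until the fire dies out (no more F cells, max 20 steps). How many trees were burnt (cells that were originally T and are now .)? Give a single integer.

Answer: 16

Derivation:
Step 1: +2 fires, +1 burnt (F count now 2)
Step 2: +2 fires, +2 burnt (F count now 2)
Step 3: +2 fires, +2 burnt (F count now 2)
Step 4: +4 fires, +2 burnt (F count now 4)
Step 5: +2 fires, +4 burnt (F count now 2)
Step 6: +2 fires, +2 burnt (F count now 2)
Step 7: +1 fires, +2 burnt (F count now 1)
Step 8: +1 fires, +1 burnt (F count now 1)
Step 9: +0 fires, +1 burnt (F count now 0)
Fire out after step 9
Initially T: 17, now '.': 24
Total burnt (originally-T cells now '.'): 16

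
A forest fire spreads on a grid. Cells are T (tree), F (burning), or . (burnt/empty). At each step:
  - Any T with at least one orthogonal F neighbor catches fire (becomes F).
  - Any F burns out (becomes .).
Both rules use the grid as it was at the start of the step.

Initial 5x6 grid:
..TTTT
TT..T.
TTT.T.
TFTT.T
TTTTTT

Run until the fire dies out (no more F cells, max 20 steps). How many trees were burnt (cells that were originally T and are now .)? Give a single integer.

Step 1: +4 fires, +1 burnt (F count now 4)
Step 2: +6 fires, +4 burnt (F count now 6)
Step 3: +2 fires, +6 burnt (F count now 2)
Step 4: +1 fires, +2 burnt (F count now 1)
Step 5: +1 fires, +1 burnt (F count now 1)
Step 6: +1 fires, +1 burnt (F count now 1)
Step 7: +0 fires, +1 burnt (F count now 0)
Fire out after step 7
Initially T: 21, now '.': 24
Total burnt (originally-T cells now '.'): 15

Answer: 15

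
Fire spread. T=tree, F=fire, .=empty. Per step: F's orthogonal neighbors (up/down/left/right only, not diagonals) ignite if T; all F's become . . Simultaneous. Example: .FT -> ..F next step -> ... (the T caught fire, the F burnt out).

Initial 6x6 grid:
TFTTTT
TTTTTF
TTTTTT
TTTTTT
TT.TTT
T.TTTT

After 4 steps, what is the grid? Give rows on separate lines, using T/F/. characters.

Step 1: 6 trees catch fire, 2 burn out
  F.FTTF
  TFTTF.
  TTTTTF
  TTTTTT
  TT.TTT
  T.TTTT
Step 2: 8 trees catch fire, 6 burn out
  ...FF.
  F.FF..
  TFTTF.
  TTTTTF
  TT.TTT
  T.TTTT
Step 3: 6 trees catch fire, 8 burn out
  ......
  ......
  F.FF..
  TFTTF.
  TT.TTF
  T.TTTT
Step 4: 6 trees catch fire, 6 burn out
  ......
  ......
  ......
  F.FF..
  TF.TF.
  T.TTTF

......
......
......
F.FF..
TF.TF.
T.TTTF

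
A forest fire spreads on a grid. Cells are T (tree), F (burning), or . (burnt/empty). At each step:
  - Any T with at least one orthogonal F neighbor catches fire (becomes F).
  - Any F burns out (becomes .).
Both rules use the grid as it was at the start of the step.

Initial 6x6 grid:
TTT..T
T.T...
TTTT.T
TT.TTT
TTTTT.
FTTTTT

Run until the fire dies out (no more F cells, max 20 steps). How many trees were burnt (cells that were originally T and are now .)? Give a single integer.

Step 1: +2 fires, +1 burnt (F count now 2)
Step 2: +3 fires, +2 burnt (F count now 3)
Step 3: +4 fires, +3 burnt (F count now 4)
Step 4: +4 fires, +4 burnt (F count now 4)
Step 5: +5 fires, +4 burnt (F count now 5)
Step 6: +4 fires, +5 burnt (F count now 4)
Step 7: +2 fires, +4 burnt (F count now 2)
Step 8: +1 fires, +2 burnt (F count now 1)
Step 9: +0 fires, +1 burnt (F count now 0)
Fire out after step 9
Initially T: 26, now '.': 35
Total burnt (originally-T cells now '.'): 25

Answer: 25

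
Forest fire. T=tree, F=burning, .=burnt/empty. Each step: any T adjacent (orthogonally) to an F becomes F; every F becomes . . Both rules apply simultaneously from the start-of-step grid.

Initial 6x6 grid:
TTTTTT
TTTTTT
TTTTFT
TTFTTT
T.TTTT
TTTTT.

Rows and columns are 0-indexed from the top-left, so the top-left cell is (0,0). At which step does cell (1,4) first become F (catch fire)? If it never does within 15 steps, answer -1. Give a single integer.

Step 1: cell (1,4)='F' (+8 fires, +2 burnt)
  -> target ignites at step 1
Step 2: cell (1,4)='.' (+10 fires, +8 burnt)
Step 3: cell (1,4)='.' (+10 fires, +10 burnt)
Step 4: cell (1,4)='.' (+3 fires, +10 burnt)
Step 5: cell (1,4)='.' (+1 fires, +3 burnt)
Step 6: cell (1,4)='.' (+0 fires, +1 burnt)
  fire out at step 6

1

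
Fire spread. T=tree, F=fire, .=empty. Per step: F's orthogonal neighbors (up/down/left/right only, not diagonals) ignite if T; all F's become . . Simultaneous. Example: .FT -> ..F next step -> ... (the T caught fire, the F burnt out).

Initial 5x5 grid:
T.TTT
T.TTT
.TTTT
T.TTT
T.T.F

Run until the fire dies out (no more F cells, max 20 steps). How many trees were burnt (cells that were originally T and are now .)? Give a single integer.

Answer: 14

Derivation:
Step 1: +1 fires, +1 burnt (F count now 1)
Step 2: +2 fires, +1 burnt (F count now 2)
Step 3: +3 fires, +2 burnt (F count now 3)
Step 4: +4 fires, +3 burnt (F count now 4)
Step 5: +3 fires, +4 burnt (F count now 3)
Step 6: +1 fires, +3 burnt (F count now 1)
Step 7: +0 fires, +1 burnt (F count now 0)
Fire out after step 7
Initially T: 18, now '.': 21
Total burnt (originally-T cells now '.'): 14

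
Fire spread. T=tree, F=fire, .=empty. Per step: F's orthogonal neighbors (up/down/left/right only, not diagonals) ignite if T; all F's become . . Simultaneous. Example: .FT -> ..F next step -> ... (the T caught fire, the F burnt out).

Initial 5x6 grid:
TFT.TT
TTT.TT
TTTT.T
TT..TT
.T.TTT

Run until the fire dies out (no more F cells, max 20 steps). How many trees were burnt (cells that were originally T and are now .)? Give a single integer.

Step 1: +3 fires, +1 burnt (F count now 3)
Step 2: +3 fires, +3 burnt (F count now 3)
Step 3: +3 fires, +3 burnt (F count now 3)
Step 4: +3 fires, +3 burnt (F count now 3)
Step 5: +0 fires, +3 burnt (F count now 0)
Fire out after step 5
Initially T: 22, now '.': 20
Total burnt (originally-T cells now '.'): 12

Answer: 12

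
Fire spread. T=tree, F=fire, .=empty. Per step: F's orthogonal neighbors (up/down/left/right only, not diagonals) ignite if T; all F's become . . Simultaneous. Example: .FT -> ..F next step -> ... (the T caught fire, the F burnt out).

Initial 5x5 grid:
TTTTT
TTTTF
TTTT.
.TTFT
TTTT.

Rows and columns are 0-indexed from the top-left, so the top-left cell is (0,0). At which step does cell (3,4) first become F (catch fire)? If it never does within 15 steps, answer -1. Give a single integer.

Step 1: cell (3,4)='F' (+6 fires, +2 burnt)
  -> target ignites at step 1
Step 2: cell (3,4)='.' (+5 fires, +6 burnt)
Step 3: cell (3,4)='.' (+4 fires, +5 burnt)
Step 4: cell (3,4)='.' (+4 fires, +4 burnt)
Step 5: cell (3,4)='.' (+1 fires, +4 burnt)
Step 6: cell (3,4)='.' (+0 fires, +1 burnt)
  fire out at step 6

1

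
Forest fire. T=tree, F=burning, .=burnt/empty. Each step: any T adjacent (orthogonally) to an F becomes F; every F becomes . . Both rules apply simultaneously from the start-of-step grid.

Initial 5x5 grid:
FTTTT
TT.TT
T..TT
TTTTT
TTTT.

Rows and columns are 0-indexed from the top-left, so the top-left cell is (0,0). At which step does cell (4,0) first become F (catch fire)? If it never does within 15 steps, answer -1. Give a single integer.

Step 1: cell (4,0)='T' (+2 fires, +1 burnt)
Step 2: cell (4,0)='T' (+3 fires, +2 burnt)
Step 3: cell (4,0)='T' (+2 fires, +3 burnt)
Step 4: cell (4,0)='F' (+4 fires, +2 burnt)
  -> target ignites at step 4
Step 5: cell (4,0)='.' (+4 fires, +4 burnt)
Step 6: cell (4,0)='.' (+3 fires, +4 burnt)
Step 7: cell (4,0)='.' (+2 fires, +3 burnt)
Step 8: cell (4,0)='.' (+0 fires, +2 burnt)
  fire out at step 8

4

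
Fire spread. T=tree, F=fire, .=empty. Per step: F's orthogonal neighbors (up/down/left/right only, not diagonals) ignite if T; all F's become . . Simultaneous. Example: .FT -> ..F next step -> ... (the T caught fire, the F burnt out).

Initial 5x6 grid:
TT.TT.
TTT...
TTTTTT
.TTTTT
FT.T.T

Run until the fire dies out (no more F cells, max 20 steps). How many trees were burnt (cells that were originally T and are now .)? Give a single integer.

Step 1: +1 fires, +1 burnt (F count now 1)
Step 2: +1 fires, +1 burnt (F count now 1)
Step 3: +2 fires, +1 burnt (F count now 2)
Step 4: +4 fires, +2 burnt (F count now 4)
Step 5: +6 fires, +4 burnt (F count now 6)
Step 6: +3 fires, +6 burnt (F count now 3)
Step 7: +2 fires, +3 burnt (F count now 2)
Step 8: +0 fires, +2 burnt (F count now 0)
Fire out after step 8
Initially T: 21, now '.': 28
Total burnt (originally-T cells now '.'): 19

Answer: 19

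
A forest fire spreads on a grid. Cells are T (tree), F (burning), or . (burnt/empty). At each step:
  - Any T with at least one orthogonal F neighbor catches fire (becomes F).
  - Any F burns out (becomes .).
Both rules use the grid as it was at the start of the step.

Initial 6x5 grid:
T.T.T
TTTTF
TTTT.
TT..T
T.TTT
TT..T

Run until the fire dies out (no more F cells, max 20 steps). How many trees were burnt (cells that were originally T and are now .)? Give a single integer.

Answer: 16

Derivation:
Step 1: +2 fires, +1 burnt (F count now 2)
Step 2: +2 fires, +2 burnt (F count now 2)
Step 3: +3 fires, +2 burnt (F count now 3)
Step 4: +2 fires, +3 burnt (F count now 2)
Step 5: +3 fires, +2 burnt (F count now 3)
Step 6: +1 fires, +3 burnt (F count now 1)
Step 7: +1 fires, +1 burnt (F count now 1)
Step 8: +1 fires, +1 burnt (F count now 1)
Step 9: +1 fires, +1 burnt (F count now 1)
Step 10: +0 fires, +1 burnt (F count now 0)
Fire out after step 10
Initially T: 21, now '.': 25
Total burnt (originally-T cells now '.'): 16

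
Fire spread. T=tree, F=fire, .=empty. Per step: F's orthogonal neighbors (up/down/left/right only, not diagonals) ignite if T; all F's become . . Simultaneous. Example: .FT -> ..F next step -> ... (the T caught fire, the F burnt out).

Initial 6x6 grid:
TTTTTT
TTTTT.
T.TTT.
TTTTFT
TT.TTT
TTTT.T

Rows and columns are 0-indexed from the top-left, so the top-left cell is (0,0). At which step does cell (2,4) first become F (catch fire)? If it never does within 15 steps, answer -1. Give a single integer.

Step 1: cell (2,4)='F' (+4 fires, +1 burnt)
  -> target ignites at step 1
Step 2: cell (2,4)='.' (+5 fires, +4 burnt)
Step 3: cell (2,4)='.' (+6 fires, +5 burnt)
Step 4: cell (2,4)='.' (+6 fires, +6 burnt)
Step 5: cell (2,4)='.' (+5 fires, +6 burnt)
Step 6: cell (2,4)='.' (+3 fires, +5 burnt)
Step 7: cell (2,4)='.' (+1 fires, +3 burnt)
Step 8: cell (2,4)='.' (+0 fires, +1 burnt)
  fire out at step 8

1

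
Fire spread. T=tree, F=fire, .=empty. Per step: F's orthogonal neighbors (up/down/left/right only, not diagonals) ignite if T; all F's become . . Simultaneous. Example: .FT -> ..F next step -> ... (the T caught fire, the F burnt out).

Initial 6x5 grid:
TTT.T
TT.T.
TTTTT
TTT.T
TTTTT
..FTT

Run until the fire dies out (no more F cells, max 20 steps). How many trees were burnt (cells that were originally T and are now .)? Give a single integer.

Answer: 22

Derivation:
Step 1: +2 fires, +1 burnt (F count now 2)
Step 2: +4 fires, +2 burnt (F count now 4)
Step 3: +4 fires, +4 burnt (F count now 4)
Step 4: +4 fires, +4 burnt (F count now 4)
Step 5: +4 fires, +4 burnt (F count now 4)
Step 6: +2 fires, +4 burnt (F count now 2)
Step 7: +2 fires, +2 burnt (F count now 2)
Step 8: +0 fires, +2 burnt (F count now 0)
Fire out after step 8
Initially T: 23, now '.': 29
Total burnt (originally-T cells now '.'): 22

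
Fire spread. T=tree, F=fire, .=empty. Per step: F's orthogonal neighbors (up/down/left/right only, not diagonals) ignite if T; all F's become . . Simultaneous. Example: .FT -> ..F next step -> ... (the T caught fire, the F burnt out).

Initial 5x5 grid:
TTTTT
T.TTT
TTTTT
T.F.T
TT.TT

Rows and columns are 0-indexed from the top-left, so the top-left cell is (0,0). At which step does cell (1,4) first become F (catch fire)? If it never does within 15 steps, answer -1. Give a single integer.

Step 1: cell (1,4)='T' (+1 fires, +1 burnt)
Step 2: cell (1,4)='T' (+3 fires, +1 burnt)
Step 3: cell (1,4)='T' (+4 fires, +3 burnt)
Step 4: cell (1,4)='F' (+6 fires, +4 burnt)
  -> target ignites at step 4
Step 5: cell (1,4)='.' (+4 fires, +6 burnt)
Step 6: cell (1,4)='.' (+2 fires, +4 burnt)
Step 7: cell (1,4)='.' (+0 fires, +2 burnt)
  fire out at step 7

4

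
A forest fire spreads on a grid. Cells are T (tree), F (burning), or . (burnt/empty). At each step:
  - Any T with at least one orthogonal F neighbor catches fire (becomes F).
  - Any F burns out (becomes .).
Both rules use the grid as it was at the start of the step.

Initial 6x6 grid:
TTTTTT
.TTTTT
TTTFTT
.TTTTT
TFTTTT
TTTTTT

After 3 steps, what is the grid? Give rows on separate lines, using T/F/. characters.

Step 1: 8 trees catch fire, 2 burn out
  TTTTTT
  .TTFTT
  TTF.FT
  .FTFTT
  F.FTTT
  TFTTTT
Step 2: 10 trees catch fire, 8 burn out
  TTTFTT
  .TF.FT
  TF...F
  ..F.FT
  ...FTT
  F.FTTT
Step 3: 8 trees catch fire, 10 burn out
  TTF.FT
  .F...F
  F.....
  .....F
  ....FT
  ...FTT

TTF.FT
.F...F
F.....
.....F
....FT
...FTT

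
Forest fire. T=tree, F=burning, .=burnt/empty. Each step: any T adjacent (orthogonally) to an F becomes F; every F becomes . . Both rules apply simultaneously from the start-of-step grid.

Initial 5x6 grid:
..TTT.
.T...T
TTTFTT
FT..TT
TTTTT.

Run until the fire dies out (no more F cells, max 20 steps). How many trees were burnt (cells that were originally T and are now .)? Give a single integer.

Step 1: +5 fires, +2 burnt (F count now 5)
Step 2: +4 fires, +5 burnt (F count now 4)
Step 3: +5 fires, +4 burnt (F count now 5)
Step 4: +1 fires, +5 burnt (F count now 1)
Step 5: +0 fires, +1 burnt (F count now 0)
Fire out after step 5
Initially T: 18, now '.': 27
Total burnt (originally-T cells now '.'): 15

Answer: 15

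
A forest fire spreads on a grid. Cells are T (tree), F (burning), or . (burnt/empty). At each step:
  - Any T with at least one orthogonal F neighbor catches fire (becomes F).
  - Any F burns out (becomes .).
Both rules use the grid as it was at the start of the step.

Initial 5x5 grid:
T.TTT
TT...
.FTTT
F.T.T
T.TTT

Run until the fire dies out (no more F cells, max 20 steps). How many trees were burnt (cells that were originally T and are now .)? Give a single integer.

Step 1: +3 fires, +2 burnt (F count now 3)
Step 2: +3 fires, +3 burnt (F count now 3)
Step 3: +3 fires, +3 burnt (F count now 3)
Step 4: +2 fires, +3 burnt (F count now 2)
Step 5: +1 fires, +2 burnt (F count now 1)
Step 6: +0 fires, +1 burnt (F count now 0)
Fire out after step 6
Initially T: 15, now '.': 22
Total burnt (originally-T cells now '.'): 12

Answer: 12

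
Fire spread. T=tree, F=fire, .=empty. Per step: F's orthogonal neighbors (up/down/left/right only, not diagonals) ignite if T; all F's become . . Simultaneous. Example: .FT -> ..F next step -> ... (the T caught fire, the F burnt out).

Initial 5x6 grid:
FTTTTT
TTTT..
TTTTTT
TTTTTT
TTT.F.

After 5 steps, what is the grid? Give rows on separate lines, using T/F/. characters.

Step 1: 3 trees catch fire, 2 burn out
  .FTTTT
  FTTT..
  TTTTTT
  TTTTFT
  TTT...
Step 2: 6 trees catch fire, 3 burn out
  ..FTTT
  .FTT..
  FTTTFT
  TTTF.F
  TTT...
Step 3: 7 trees catch fire, 6 burn out
  ...FTT
  ..FT..
  .FTF.F
  FTF...
  TTT...
Step 4: 6 trees catch fire, 7 burn out
  ....FT
  ...F..
  ..F...
  .F....
  FTF...
Step 5: 2 trees catch fire, 6 burn out
  .....F
  ......
  ......
  ......
  .F....

.....F
......
......
......
.F....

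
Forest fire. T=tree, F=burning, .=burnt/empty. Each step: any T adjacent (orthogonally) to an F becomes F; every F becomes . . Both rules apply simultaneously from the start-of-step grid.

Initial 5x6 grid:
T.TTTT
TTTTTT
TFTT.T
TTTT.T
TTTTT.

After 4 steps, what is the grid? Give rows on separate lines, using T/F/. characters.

Step 1: 4 trees catch fire, 1 burn out
  T.TTTT
  TFTTTT
  F.FT.T
  TFTT.T
  TTTTT.
Step 2: 6 trees catch fire, 4 burn out
  T.TTTT
  F.FTTT
  ...F.T
  F.FT.T
  TFTTT.
Step 3: 6 trees catch fire, 6 burn out
  F.FTTT
  ...FTT
  .....T
  ...F.T
  F.FTT.
Step 4: 3 trees catch fire, 6 burn out
  ...FTT
  ....FT
  .....T
  .....T
  ...FT.

...FTT
....FT
.....T
.....T
...FT.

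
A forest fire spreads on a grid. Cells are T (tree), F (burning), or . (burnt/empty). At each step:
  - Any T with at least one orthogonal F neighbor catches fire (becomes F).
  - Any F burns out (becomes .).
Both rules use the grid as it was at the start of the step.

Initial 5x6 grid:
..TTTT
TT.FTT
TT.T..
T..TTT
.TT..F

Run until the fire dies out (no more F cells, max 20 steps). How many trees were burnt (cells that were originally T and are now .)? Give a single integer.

Answer: 10

Derivation:
Step 1: +4 fires, +2 burnt (F count now 4)
Step 2: +5 fires, +4 burnt (F count now 5)
Step 3: +1 fires, +5 burnt (F count now 1)
Step 4: +0 fires, +1 burnt (F count now 0)
Fire out after step 4
Initially T: 17, now '.': 23
Total burnt (originally-T cells now '.'): 10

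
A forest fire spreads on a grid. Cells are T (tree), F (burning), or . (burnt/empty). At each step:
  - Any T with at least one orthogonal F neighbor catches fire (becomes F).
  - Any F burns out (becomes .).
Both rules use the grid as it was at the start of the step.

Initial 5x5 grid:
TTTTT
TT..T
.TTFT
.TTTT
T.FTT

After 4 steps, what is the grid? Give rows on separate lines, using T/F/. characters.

Step 1: 5 trees catch fire, 2 burn out
  TTTTT
  TT..T
  .TF.F
  .TFFT
  T..FT
Step 2: 5 trees catch fire, 5 burn out
  TTTTT
  TT..F
  .F...
  .F..F
  T...F
Step 3: 2 trees catch fire, 5 burn out
  TTTTF
  TF...
  .....
  .....
  T....
Step 4: 3 trees catch fire, 2 burn out
  TFTF.
  F....
  .....
  .....
  T....

TFTF.
F....
.....
.....
T....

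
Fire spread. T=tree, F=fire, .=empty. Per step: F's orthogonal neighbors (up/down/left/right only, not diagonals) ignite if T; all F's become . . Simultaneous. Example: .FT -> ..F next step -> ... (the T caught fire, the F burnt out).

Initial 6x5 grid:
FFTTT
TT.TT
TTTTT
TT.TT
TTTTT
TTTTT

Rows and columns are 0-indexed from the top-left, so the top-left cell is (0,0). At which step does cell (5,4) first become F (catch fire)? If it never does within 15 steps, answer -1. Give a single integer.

Step 1: cell (5,4)='T' (+3 fires, +2 burnt)
Step 2: cell (5,4)='T' (+3 fires, +3 burnt)
Step 3: cell (5,4)='T' (+5 fires, +3 burnt)
Step 4: cell (5,4)='T' (+4 fires, +5 burnt)
Step 5: cell (5,4)='T' (+5 fires, +4 burnt)
Step 6: cell (5,4)='T' (+3 fires, +5 burnt)
Step 7: cell (5,4)='T' (+2 fires, +3 burnt)
Step 8: cell (5,4)='F' (+1 fires, +2 burnt)
  -> target ignites at step 8
Step 9: cell (5,4)='.' (+0 fires, +1 burnt)
  fire out at step 9

8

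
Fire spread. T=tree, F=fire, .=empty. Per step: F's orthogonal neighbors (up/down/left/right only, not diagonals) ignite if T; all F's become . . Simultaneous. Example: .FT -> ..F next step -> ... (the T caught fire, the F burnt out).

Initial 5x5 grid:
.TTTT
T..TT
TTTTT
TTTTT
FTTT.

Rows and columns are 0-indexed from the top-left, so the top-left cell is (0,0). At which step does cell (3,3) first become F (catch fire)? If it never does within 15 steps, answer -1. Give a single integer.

Step 1: cell (3,3)='T' (+2 fires, +1 burnt)
Step 2: cell (3,3)='T' (+3 fires, +2 burnt)
Step 3: cell (3,3)='T' (+4 fires, +3 burnt)
Step 4: cell (3,3)='F' (+2 fires, +4 burnt)
  -> target ignites at step 4
Step 5: cell (3,3)='.' (+2 fires, +2 burnt)
Step 6: cell (3,3)='.' (+2 fires, +2 burnt)
Step 7: cell (3,3)='.' (+2 fires, +2 burnt)
Step 8: cell (3,3)='.' (+2 fires, +2 burnt)
Step 9: cell (3,3)='.' (+1 fires, +2 burnt)
Step 10: cell (3,3)='.' (+0 fires, +1 burnt)
  fire out at step 10

4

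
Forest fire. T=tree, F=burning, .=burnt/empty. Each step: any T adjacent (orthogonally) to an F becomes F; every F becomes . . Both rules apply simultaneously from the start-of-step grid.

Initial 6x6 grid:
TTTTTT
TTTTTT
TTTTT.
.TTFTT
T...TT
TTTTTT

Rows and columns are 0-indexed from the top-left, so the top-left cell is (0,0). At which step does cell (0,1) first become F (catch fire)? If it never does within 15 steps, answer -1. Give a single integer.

Step 1: cell (0,1)='T' (+3 fires, +1 burnt)
Step 2: cell (0,1)='T' (+6 fires, +3 burnt)
Step 3: cell (0,1)='T' (+6 fires, +6 burnt)
Step 4: cell (0,1)='T' (+7 fires, +6 burnt)
Step 5: cell (0,1)='F' (+4 fires, +7 burnt)
  -> target ignites at step 5
Step 6: cell (0,1)='.' (+2 fires, +4 burnt)
Step 7: cell (0,1)='.' (+1 fires, +2 burnt)
Step 8: cell (0,1)='.' (+1 fires, +1 burnt)
Step 9: cell (0,1)='.' (+0 fires, +1 burnt)
  fire out at step 9

5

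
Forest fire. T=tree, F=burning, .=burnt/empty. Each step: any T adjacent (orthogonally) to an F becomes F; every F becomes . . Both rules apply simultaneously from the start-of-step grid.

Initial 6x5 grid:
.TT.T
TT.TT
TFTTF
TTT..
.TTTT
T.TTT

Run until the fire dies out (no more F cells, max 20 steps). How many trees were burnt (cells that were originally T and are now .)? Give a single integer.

Step 1: +6 fires, +2 burnt (F count now 6)
Step 2: +7 fires, +6 burnt (F count now 7)
Step 3: +2 fires, +7 burnt (F count now 2)
Step 4: +2 fires, +2 burnt (F count now 2)
Step 5: +2 fires, +2 burnt (F count now 2)
Step 6: +1 fires, +2 burnt (F count now 1)
Step 7: +0 fires, +1 burnt (F count now 0)
Fire out after step 7
Initially T: 21, now '.': 29
Total burnt (originally-T cells now '.'): 20

Answer: 20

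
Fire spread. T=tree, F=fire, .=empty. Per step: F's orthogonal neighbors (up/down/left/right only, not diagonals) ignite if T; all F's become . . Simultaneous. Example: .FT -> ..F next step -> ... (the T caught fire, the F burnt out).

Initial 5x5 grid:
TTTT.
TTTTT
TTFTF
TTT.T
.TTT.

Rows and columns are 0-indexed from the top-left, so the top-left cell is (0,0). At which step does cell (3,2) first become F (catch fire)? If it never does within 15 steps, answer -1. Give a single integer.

Step 1: cell (3,2)='F' (+6 fires, +2 burnt)
  -> target ignites at step 1
Step 2: cell (3,2)='.' (+6 fires, +6 burnt)
Step 3: cell (3,2)='.' (+6 fires, +6 burnt)
Step 4: cell (3,2)='.' (+1 fires, +6 burnt)
Step 5: cell (3,2)='.' (+0 fires, +1 burnt)
  fire out at step 5

1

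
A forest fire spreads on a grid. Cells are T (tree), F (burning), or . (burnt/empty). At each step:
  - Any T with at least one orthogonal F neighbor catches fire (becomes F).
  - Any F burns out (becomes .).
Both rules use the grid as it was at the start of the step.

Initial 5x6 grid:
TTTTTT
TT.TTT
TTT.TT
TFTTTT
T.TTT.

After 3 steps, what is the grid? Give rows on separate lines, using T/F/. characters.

Step 1: 3 trees catch fire, 1 burn out
  TTTTTT
  TT.TTT
  TFT.TT
  F.FTTT
  T.TTT.
Step 2: 6 trees catch fire, 3 burn out
  TTTTTT
  TF.TTT
  F.F.TT
  ...FTT
  F.FTT.
Step 3: 4 trees catch fire, 6 burn out
  TFTTTT
  F..TTT
  ....TT
  ....FT
  ...FT.

TFTTTT
F..TTT
....TT
....FT
...FT.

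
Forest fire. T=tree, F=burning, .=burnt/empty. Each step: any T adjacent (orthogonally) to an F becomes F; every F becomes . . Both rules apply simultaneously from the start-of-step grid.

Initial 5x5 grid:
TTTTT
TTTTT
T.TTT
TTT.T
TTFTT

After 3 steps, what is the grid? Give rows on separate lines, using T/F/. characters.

Step 1: 3 trees catch fire, 1 burn out
  TTTTT
  TTTTT
  T.TTT
  TTF.T
  TF.FT
Step 2: 4 trees catch fire, 3 burn out
  TTTTT
  TTTTT
  T.FTT
  TF..T
  F...F
Step 3: 4 trees catch fire, 4 burn out
  TTTTT
  TTFTT
  T..FT
  F...F
  .....

TTTTT
TTFTT
T..FT
F...F
.....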